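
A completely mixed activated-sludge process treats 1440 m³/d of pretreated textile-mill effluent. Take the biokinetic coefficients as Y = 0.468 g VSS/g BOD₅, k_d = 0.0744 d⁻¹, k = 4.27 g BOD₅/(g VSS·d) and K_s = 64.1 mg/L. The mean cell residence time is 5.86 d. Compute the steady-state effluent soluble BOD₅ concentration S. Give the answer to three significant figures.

S ≈ 8.96 mg/L

From the Monod/SRT balance for a CMAS, S = K_s·(1+k_d θ_c)/[θ_c·(Y k − k_d) − 1] = 64.1 × (1 + 0.0744 × 5.86) / [5.86 × (0.468 × 4.27 − 0.0744) − 1] = 92.05 / 10.27 = 8.959 mg/L.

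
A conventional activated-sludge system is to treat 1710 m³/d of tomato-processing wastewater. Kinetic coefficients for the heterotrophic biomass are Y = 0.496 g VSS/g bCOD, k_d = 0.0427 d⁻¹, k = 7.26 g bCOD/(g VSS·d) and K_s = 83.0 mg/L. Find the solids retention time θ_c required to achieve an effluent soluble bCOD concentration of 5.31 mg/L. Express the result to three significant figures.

θ_c ≈ 5.75 d

Specific growth rate at S = 5.31 mg/L: μ = YkS/(K_s+S) = 0.496·7.26·5.31/(83.0+5.31) = 0.2165 d⁻¹.
1/θ_c = 0.2165 − 0.0427 = 0.1738 d⁻¹, so θ_c = 5.753 d.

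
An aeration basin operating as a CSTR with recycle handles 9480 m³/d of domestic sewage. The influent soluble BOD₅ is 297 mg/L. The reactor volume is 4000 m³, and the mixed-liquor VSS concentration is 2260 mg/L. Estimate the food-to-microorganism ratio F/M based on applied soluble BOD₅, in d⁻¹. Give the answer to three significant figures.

F/M ≈ 0.311 d⁻¹

Food-to-microorganism ratio F/M = Q S₀ / (V X) = 9480 × 297 / (4000 × 2260) = 0.3115 d⁻¹.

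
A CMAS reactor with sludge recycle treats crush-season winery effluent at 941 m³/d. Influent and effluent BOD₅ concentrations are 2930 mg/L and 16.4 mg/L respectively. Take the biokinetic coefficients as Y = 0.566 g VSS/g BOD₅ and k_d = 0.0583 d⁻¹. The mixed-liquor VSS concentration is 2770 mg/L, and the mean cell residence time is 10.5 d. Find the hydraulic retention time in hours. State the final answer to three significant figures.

τ ≈ 93.1 h

Steady-state biomass mass balance: V·X·(1 + k_d·θ_c) = Y·Q·(S₀ − S)·θ_c, so V = 0.566 × 941 × (2930 − 16.4) × 10.5 / [2770 × (1 + 0.0583 × 10.5)] = 1.63×10^7 / 4466 = 3649 m³.
HRT = V/Q = 3649 m³ / 941 m³·d⁻¹ = 3.877 d × 24 = 93.06 h.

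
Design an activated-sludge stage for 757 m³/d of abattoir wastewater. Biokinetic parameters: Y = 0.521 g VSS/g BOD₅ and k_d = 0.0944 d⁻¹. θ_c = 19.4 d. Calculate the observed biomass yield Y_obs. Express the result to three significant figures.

Correct the yield for decay: Y_obs = Y/(1 + k_d θ_c) = 0.521 / (1 + 0.0944 × 19.4) = 0.521 / 2.831 = 0.1840.

Y_obs ≈ 0.184 g VSS/g BOD₅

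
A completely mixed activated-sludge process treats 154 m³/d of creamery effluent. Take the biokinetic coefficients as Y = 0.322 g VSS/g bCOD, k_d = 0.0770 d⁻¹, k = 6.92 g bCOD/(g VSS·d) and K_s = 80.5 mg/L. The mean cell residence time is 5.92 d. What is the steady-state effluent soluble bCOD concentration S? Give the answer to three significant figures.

S ≈ 9.99 mg/L

From the Monod/SRT balance for a CMAS, S = K_s·(1+k_d θ_c)/[θ_c·(Y k − k_d) − 1] = 80.5 × (1 + 0.0770 × 5.92) / [5.92 × (0.322 × 6.92 − 0.0770) − 1] = 117.2 / 11.74 = 9.987 mg/L.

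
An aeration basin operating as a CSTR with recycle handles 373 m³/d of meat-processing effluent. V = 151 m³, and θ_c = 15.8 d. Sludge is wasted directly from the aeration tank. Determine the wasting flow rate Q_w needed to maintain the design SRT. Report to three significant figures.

Q_w ≈ 9.56 m³/d

For wasting at MLVSS concentration, Q_w = V/θ_c = 151.0/15.8 = 9.557 m³/d.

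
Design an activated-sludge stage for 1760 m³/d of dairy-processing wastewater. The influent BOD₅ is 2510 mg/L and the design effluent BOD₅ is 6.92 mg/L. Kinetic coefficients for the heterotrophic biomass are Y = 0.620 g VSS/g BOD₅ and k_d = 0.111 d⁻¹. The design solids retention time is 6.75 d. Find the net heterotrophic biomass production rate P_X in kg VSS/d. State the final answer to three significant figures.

P_X ≈ 1560 kg VSS/d

The observed yield is Y_obs = Y/(1 + k_d·θ_c) = 0.620 / (1 + 0.111 × 6.75) = 0.620 / 1.749 = 0.3544 g VSS per g BOD₅ removed.
Substrate removed = Q·(S₀ − S) = 1760 m³/d × (2510 − 6.92) g/m³ = 4.41×10^6 g/d = 4405 kg/d.
Biomass produced: P_X = Y_obs·Q·ΔS = 0.3544 × 4405 ≈ 1561 kg VSS/d.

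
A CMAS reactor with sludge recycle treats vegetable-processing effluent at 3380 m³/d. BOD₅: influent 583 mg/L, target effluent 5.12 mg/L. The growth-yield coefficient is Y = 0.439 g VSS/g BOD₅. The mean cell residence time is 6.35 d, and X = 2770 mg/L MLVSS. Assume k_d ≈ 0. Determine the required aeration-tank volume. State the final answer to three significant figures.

V ≈ 1970 m³

Biomass mass balance (decay neglected): V·X = Y·Q·(S₀ − S)·θ_c, so V = 0.439 × 3380 × (583 − 5.12) × 6.35 / 2770 = 1966 m³.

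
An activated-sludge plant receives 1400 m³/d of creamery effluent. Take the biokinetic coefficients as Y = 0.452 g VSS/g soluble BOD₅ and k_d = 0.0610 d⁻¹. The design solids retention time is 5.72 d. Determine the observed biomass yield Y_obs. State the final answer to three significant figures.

Y_obs ≈ 0.335 g VSS/g soluble BOD₅

Observed yield with endogenous decay: Y_obs = Y / (1 + k_d·θ_c) = 0.452 / (1 + 0.0610 × 5.72) = 0.452 / 1.349 = 0.3351 g VSS/g soluble BOD₅.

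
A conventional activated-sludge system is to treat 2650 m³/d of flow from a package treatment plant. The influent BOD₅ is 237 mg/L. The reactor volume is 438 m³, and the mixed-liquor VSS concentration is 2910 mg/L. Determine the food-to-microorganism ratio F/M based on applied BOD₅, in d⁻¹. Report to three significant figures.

F/M ≈ 0.493 d⁻¹

F/M = applied load / biomass = Q·S₀/(V·X) = 2650 × 237 / (438.0 × 2910) = 0.4928 d⁻¹.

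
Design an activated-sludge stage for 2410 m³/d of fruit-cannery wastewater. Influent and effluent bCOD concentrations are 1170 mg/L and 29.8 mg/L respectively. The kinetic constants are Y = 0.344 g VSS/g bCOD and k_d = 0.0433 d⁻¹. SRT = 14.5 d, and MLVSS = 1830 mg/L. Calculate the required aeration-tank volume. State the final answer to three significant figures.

Steady-state biomass mass balance: V·X·(1 + k_d·θ_c) = Y·Q·(S₀ − S)·θ_c, so V = 0.344 × 2410 × (1170 − 29.8) × 14.5 / [1830 × (1 + 0.0433 × 14.5)] = 1.37×10^7 / 2979 = 4601 m³.

V ≈ 4600 m³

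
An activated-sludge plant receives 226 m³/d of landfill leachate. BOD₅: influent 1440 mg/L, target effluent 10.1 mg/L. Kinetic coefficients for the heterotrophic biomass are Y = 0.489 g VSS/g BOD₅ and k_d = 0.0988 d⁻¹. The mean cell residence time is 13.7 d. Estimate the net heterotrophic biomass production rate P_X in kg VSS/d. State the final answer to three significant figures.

P_X ≈ 67.1 kg VSS/d

Observed yield with endogenous decay: Y_obs = Y / (1 + k_d·θ_c) = 0.489 / (1 + 0.0988 × 13.7) = 0.489 / 2.354 = 0.2078 g VSS/g BOD₅.
Substrate removed = Q·(S₀ − S) = 226 m³/d × (1440 − 10.1) g/m³ = 3.23×10^5 g/d = 323.2 kg/d.
So the net sludge growth is P_X = 0.2078 × 323.2 = 67.14 kg VSS/d.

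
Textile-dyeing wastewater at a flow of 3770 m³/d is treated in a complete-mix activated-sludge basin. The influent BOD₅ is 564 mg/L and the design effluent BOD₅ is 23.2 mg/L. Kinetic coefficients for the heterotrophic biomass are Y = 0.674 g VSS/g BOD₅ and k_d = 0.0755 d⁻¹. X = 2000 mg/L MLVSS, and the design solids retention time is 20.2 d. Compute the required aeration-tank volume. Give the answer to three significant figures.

V ≈ 5500 m³

From the SRT design equation V = Y Q (S₀−S) θ_c / [X (1 + k_d θ_c)] = 0.674 × 3770 × (564 − 23.2) × 20.2 / [2000 × (1 + 0.0755 × 20.2)] = 2.78×10^7 / 5050 = 5496 m³.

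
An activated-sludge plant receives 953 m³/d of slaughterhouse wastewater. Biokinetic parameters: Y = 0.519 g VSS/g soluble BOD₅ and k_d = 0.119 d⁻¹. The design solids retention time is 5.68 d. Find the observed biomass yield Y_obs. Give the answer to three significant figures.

Y_obs = Y / (1 + k_d θ_c) = 0.519 / (1 + 0.119 × 5.68) = 0.519 / 1.676 = 0.3097.

Y_obs ≈ 0.310 g VSS/g soluble BOD₅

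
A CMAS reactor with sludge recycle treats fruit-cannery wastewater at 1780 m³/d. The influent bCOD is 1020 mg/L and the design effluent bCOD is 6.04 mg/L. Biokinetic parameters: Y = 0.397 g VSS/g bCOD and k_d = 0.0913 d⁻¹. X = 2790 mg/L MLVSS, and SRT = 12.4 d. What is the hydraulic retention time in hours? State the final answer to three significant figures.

Steady-state biomass mass balance: V·X·(1 + k_d·θ_c) = Y·Q·(S₀ − S)·θ_c, so V = 0.397 × 1780 × (1020 − 6.04) × 12.4 / [2790 × (1 + 0.0913 × 12.4)] = 8.88×10^6 / 5949 = 1494 m³.
HRT = V/Q = 1494 m³ / 1780 m³·d⁻¹ = 0.8391 d × 24 = 20.14 h.

τ ≈ 20.1 h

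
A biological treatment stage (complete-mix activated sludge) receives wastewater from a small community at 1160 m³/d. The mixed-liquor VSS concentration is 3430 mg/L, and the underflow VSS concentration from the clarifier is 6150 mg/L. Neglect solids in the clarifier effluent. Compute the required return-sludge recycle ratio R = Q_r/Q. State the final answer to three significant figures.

R ≈ 1.26

R = Q_r/Q = X/(X_r − X) = 3430 / (6150 − 3430) = 1.261.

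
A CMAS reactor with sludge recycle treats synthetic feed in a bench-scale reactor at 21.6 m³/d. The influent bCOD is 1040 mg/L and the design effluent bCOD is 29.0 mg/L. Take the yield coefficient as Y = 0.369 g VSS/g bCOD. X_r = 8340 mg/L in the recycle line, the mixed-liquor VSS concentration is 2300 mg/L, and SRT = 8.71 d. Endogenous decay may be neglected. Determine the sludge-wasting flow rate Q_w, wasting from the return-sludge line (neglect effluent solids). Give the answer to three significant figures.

Biomass mass balance (decay neglected): V·X = Y·Q·(S₀ − S)·θ_c, so V = 0.369 × 21.6 × (1040 − 29.0) × 8.71 / 2300 = 30.52 m³.
Q_w = (V·X)/(θ_c X_r) = 30.52 × 2300 / (8.71 × 8340) = 0.9662 m³/d.

Q_w ≈ 0.966 m³/d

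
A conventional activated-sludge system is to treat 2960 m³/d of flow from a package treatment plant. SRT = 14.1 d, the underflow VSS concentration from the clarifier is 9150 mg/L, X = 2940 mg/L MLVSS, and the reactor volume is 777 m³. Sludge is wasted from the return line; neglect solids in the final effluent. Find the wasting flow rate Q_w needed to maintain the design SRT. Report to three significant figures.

Q_w = (V·X)/(θ_c X_r) = 777.0 × 2940 / (14.1 × 9150) = 17.71 m³/d.

Q_w ≈ 17.7 m³/d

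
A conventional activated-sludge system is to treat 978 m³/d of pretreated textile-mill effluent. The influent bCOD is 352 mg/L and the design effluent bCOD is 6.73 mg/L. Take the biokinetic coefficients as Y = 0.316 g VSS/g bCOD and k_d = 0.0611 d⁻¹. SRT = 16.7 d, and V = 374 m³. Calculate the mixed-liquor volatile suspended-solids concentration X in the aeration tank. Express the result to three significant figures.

Solving the biomass balance for X: X = Y Q (S₀−S) θ_c / [V (1+k_d θ_c)] = 0.316 × 978 × (352 − 6.73) × 16.7 / [374 × (1 + 0.0611 × 16.7)] = 2358 mg/L.

X ≈ 2360 mg/L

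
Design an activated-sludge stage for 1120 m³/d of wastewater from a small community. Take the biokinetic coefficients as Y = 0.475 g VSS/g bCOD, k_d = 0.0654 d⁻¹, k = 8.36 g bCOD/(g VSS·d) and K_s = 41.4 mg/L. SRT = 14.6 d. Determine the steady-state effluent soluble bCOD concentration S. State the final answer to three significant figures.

S ≈ 1.44 mg/L

From the Monod/SRT balance for a CMAS, S = K_s·(1+k_d θ_c)/[θ_c·(Y k − k_d) − 1] = 41.4 × (1 + 0.0654 × 14.6) / [14.6 × (0.475 × 8.36 − 0.0654) − 1] = 80.93 / 56.02 = 1.445 mg/L.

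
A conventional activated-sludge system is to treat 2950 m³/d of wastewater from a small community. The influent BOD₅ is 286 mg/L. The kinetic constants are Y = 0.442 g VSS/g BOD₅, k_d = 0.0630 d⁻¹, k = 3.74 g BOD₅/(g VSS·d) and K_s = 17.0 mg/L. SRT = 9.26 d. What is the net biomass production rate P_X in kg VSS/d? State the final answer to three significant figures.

Effluent substrate depends only on kinetics and SRT: S = K_s(1 + k_d θ_c) / [θ_c(Yk − k_d) − 1] = 17.0 × (1 + 0.0630 × 9.26) / [9.26 × (0.442 × 3.74 − 0.0630) − 1] = 26.92 / 13.72 = 1.961 mg/L.
Y_obs = Y / (1 + k_d θ_c) = 0.442 / (1 + 0.0630 × 9.26) = 0.442 / 1.583 = 0.2791.
Mass of BOD₅ removed per day: Q(S₀ − S) = 2950 × 284.0 g/m³ = 837.9 kg/d.
So the net sludge growth is P_X = 0.2791 × 837.9 = 233.9 kg VSS/d.

P_X ≈ 234 kg VSS/d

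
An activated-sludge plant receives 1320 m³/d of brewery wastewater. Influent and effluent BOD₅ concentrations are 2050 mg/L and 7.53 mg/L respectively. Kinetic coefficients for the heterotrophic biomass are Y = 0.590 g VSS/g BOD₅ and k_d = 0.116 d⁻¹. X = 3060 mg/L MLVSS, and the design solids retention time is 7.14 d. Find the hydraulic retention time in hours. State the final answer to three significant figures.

From the SRT design equation V = Y Q (S₀−S) θ_c / [X (1 + k_d θ_c)] = 0.590 × 1320 × (2050 − 7.53) × 7.14 / [3060 × (1 + 0.116 × 7.14)] = 1.14×10^7 / 5594 = 2030 m³.
HRT = V/Q = 2030 m³ / 1320 m³·d⁻¹ = 1.538 d × 24 = 36.91 h.

τ ≈ 36.9 h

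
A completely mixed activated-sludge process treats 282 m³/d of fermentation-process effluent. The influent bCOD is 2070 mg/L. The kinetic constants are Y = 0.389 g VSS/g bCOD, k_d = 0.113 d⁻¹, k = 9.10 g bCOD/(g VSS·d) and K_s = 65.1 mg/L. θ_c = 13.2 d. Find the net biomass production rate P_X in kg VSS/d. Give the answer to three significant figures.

Effluent substrate depends only on kinetics and SRT: S = K_s(1 + k_d θ_c) / [θ_c(Yk − k_d) − 1] = 65.1 × (1 + 0.113 × 13.2) / [13.2 × (0.389 × 9.10 − 0.113) − 1] = 162.2 / 44.24 = 3.667 mg/L.
Observed yield with endogenous decay: Y_obs = Y / (1 + k_d·θ_c) = 0.389 / (1 + 0.113 × 13.2) = 0.389 / 2.492 = 0.1561 g VSS/g bCOD.
Mass of bCOD removed per day: Q(S₀ − S) = 282 × 2066 g/m³ = 582.7 kg/d.
Biomass produced: P_X = Y_obs·Q·ΔS = 0.1561 × 582.7 ≈ 90.97 kg VSS/d.

P_X ≈ 91.0 kg VSS/d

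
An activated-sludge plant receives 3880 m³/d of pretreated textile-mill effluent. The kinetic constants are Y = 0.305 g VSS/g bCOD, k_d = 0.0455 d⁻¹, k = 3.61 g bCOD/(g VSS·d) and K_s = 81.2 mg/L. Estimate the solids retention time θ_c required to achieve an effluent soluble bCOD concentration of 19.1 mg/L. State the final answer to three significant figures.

Specific growth rate at S = 19.1 mg/L: μ = YkS/(K_s+S) = 0.305·3.61·19.1/(81.2+19.1) = 0.2097 d⁻¹.
Then 1/θ_c = μ − k_d = 0.2097 − 0.0455 = 0.1642 d⁻¹, giving θ_c = 6.091 d.

θ_c ≈ 6.09 d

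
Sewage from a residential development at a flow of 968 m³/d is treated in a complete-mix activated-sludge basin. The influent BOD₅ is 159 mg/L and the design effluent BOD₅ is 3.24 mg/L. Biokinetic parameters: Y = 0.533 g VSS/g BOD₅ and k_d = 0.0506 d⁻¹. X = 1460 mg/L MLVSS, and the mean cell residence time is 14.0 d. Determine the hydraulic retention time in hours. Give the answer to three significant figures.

Rearranging the biomass balance for a CMAS with decay, V = Y·Q·ΔS·θ_c / [X·(1+k_d θ_c)] = 0.533 × 968 × (159 − 3.24) × 14.0 / [1460 × (1 + 0.0506 × 14.0)] = 1.13×10^6 / 2494 = 451.1 m³.
Hydraulic retention time τ = V/Q = 451.1 / 968 = 0.4660 d = 11.18 h.

τ ≈ 11.2 h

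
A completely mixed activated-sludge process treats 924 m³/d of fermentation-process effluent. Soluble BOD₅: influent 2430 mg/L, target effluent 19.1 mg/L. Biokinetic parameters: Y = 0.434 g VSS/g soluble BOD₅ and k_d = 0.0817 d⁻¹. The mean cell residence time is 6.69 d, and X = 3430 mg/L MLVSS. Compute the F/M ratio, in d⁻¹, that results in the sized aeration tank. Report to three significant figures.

Rearranging the biomass balance for a CMAS with decay, V = Y·Q·ΔS·θ_c / [X·(1+k_d θ_c)] = 0.434 × 924 × (2430 − 19.1) × 6.69 / [3430 × (1 + 0.0817 × 6.69)] = 6.47×10^6 / 5305 = 1219 m³.
Food-to-microorganism ratio F/M = Q S₀ / (V X) = 924 × 2430 / (1219 × 3430) = 0.5369 d⁻¹.

F/M ≈ 0.537 d⁻¹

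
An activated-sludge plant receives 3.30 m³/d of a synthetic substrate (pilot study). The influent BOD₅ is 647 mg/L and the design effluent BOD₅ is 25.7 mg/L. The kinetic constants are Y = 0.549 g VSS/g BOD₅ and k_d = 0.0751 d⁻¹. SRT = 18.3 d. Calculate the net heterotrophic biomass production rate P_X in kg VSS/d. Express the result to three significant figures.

Correct the yield for decay: Y_obs = Y/(1 + k_d θ_c) = 0.549 / (1 + 0.0751 × 18.3) = 0.549 / 2.374 = 0.2312.
Substrate removed = Q·(S₀ − S) = 3.30 m³/d × (647 − 25.7) g/m³ = 2.05×10^3 g/d = 2.050 kg/d.
P_X = Y_obs · Q(S₀ − S) = 0.2312 × 2.050 = 0.4741 kg VSS/d.

P_X ≈ 0.474 kg VSS/d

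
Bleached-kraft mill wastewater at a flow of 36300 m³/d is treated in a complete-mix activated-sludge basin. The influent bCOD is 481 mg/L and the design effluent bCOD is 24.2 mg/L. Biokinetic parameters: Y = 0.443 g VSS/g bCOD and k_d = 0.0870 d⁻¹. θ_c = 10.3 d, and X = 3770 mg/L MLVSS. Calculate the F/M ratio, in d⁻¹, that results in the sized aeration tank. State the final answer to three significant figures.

Steady-state biomass mass balance: V·X·(1 + k_d·θ_c) = Y·Q·(S₀ − S)·θ_c, so V = 0.443 × 36300 × (481 − 24.2) × 10.3 / [3770 × (1 + 0.0870 × 10.3)] = 7.57×10^7 / 7148 = 10585 m³.
F/M = Q·S₀ / (V·X) = 36300 × 481 / (10585 × 3770) = 0.4376 g bCOD·(g VSS·d)⁻¹.

F/M ≈ 0.438 d⁻¹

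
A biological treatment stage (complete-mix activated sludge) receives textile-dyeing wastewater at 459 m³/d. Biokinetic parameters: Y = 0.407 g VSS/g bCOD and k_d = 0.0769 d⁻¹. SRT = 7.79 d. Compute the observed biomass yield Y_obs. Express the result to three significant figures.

Y_obs ≈ 0.255 g VSS/g bCOD

Correct the yield for decay: Y_obs = Y/(1 + k_d θ_c) = 0.407 / (1 + 0.0769 × 7.79) = 0.407 / 1.599 = 0.2545.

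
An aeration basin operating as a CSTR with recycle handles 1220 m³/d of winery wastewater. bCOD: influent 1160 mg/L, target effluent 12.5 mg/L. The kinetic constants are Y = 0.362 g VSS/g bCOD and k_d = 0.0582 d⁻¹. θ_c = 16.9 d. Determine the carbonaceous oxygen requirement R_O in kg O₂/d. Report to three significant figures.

Observed yield with endogenous decay: Y_obs = Y / (1 + k_d·θ_c) = 0.362 / (1 + 0.0582 × 16.9) = 0.362 / 1.984 = 0.1825 g VSS/g bCOD.
Q·(S₀ − S) = 1220 × (1160 − 12.5) × 10⁻³ = 1400 kg/d removed.
P_X = Y_obs·Q·(S₀ − S) = 0.1825 × 1400 = 255.5 kg VSS/d.
R_O = Q·(S₀ − S) − 1.42·P_X = 1400 − 1.42 × 255.5 = 1037 kg O₂/d.

R_O ≈ 1040 kg O₂/d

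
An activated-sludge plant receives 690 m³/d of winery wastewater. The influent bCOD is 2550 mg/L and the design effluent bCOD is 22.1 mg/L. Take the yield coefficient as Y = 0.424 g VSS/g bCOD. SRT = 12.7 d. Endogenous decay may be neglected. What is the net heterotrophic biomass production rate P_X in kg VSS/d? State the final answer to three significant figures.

P_X ≈ 740 kg VSS/d

Since k_d ≈ 0, Y_obs = Y = 0.424 g VSS/g bCOD.
ΔS = 2550 − 22.1 = 2528 mg/L, so the substrate removal rate is 690 × 2528/1000 = 1744 kg bCOD/d.
Net biomass production P_X = Y_obs × Q·(S₀ − S) = 0.4240 × 1744 = 739.6 kg VSS/d.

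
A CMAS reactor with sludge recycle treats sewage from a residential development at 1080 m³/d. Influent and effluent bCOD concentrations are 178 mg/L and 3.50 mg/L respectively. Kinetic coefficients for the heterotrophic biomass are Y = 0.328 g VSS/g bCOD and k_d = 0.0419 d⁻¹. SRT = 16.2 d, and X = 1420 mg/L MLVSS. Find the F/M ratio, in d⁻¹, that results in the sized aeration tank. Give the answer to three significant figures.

F/M ≈ 0.322 d⁻¹

From the SRT design equation V = Y Q (S₀−S) θ_c / [X (1 + k_d θ_c)] = 0.328 × 1080 × (178 − 3.50) × 16.2 / [1420 × (1 + 0.0419 × 16.2)] = 1×10^6 / 2384 = 420.1 m³.
F/M = Q·S₀ / (V·X) = 1080 × 178 / (420.1 × 1420) = 0.3223 g bCOD·(g VSS·d)⁻¹.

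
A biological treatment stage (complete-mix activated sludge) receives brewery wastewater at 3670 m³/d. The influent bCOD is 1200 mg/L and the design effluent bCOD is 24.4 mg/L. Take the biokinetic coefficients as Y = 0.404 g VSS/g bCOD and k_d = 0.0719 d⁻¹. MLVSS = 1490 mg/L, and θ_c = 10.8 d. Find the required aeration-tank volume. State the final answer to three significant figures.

Steady-state biomass mass balance: V·X·(1 + k_d·θ_c) = Y·Q·(S₀ − S)·θ_c, so V = 0.404 × 3670 × (1200 − 24.4) × 10.8 / [1490 × (1 + 0.0719 × 10.8)] = 1.88×10^7 / 2647 = 7112 m³.

V ≈ 7110 m³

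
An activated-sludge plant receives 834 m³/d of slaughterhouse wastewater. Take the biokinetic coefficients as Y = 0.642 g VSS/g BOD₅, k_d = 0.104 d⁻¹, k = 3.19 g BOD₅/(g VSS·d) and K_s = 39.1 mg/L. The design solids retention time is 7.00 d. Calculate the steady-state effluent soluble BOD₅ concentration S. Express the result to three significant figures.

S ≈ 5.36 mg/L

From the Monod/SRT balance for a CMAS, S = K_s·(1+k_d θ_c)/[θ_c·(Y k − k_d) − 1] = 39.1 × (1 + 0.104 × 7.00) / [7.00 × (0.642 × 3.19 − 0.104) − 1] = 67.56 / 12.61 = 5.359 mg/L.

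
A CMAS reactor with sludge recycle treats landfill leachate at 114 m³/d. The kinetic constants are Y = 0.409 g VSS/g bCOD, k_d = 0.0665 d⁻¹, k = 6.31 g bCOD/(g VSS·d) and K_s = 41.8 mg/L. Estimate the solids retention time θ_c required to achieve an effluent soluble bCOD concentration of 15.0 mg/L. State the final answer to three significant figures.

At the target effluent, Y k S/(K_s+S) = 0.409×6.31×15.0/56.80 = 0.6815 d⁻¹.
θ_c = 1/(μ − k_d) = 1/(0.6815 − 0.0665) = 1/0.6150 = 1.626 d.

θ_c ≈ 1.63 d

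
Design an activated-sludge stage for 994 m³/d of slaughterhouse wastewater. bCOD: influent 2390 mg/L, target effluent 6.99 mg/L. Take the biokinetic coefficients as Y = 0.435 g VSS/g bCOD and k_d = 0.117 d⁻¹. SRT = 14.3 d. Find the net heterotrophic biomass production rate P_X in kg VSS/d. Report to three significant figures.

P_X ≈ 385 kg VSS/d

Y_obs = Y / (1 + k_d θ_c) = 0.435 / (1 + 0.117 × 14.3) = 0.435 / 2.673 = 0.1627.
Mass of bCOD removed per day: Q(S₀ − S) = 994 × 2383 g/m³ = 2369 kg/d.
Biomass produced: P_X = Y_obs·Q·ΔS = 0.1627 × 2369 ≈ 385.5 kg VSS/d.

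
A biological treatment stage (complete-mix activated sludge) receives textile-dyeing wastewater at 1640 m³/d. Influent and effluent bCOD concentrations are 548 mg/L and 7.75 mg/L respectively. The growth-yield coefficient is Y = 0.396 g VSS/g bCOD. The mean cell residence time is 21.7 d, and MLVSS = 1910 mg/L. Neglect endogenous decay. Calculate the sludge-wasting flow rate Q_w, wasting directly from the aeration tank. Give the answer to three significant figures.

Q_w ≈ 184 m³/d

With k_d = 0 the design equation reduces to V = Y Q (S₀−S) θ_c / X = 0.396 × 1640 × (548 − 7.75) × 21.7 / 1910 = 3986 m³.
For wasting at MLVSS concentration, Q_w = V/θ_c = 3986/21.7 = 183.7 m³/d.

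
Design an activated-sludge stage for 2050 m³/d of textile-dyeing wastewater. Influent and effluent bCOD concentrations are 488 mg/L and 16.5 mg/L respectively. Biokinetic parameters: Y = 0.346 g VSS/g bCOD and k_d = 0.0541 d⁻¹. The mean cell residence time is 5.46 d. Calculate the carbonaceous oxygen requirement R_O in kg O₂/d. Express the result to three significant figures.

R_O ≈ 600 kg O₂/d

The observed yield is Y_obs = Y/(1 + k_d·θ_c) = 0.346 / (1 + 0.0541 × 5.46) = 0.346 / 1.295 = 0.2671 g VSS per g bCOD removed.
ΔS = 488 − 16.5 = 471.5 mg/L, so the substrate removal rate is 2050 × 471.5/1000 = 966.6 kg bCOD/d.
P_X = Y_obs·Q·(S₀ − S) = 0.2671 × 966.6 = 258.2 kg VSS/d.
R_O = Q·(S₀ − S) − 1.42·P_X = 966.6 − 1.42 × 258.2 = 600.0 kg O₂/d.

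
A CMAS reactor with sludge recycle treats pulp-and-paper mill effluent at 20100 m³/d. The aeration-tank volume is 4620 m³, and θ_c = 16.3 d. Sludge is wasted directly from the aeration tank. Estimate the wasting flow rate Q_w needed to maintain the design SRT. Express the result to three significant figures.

For wasting at MLVSS concentration, Q_w = V/θ_c = 4620/16.3 = 283.4 m³/d.

Q_w ≈ 283 m³/d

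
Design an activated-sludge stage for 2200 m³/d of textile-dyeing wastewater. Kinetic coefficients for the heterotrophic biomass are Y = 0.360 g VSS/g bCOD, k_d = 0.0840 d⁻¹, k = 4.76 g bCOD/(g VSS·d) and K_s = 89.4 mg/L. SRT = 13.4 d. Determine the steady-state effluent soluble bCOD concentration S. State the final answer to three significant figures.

For a completely mixed reactor with recycle the Lawrence–McCarty relation gives S = K_s·(1 + k_d·θ_c) / [θ_c·(Y·k − k_d) − 1] = 89.4 × (1 + 0.0840 × 13.4) / [13.4 × (0.360 × 4.76 − 0.0840) − 1] = 190.0 / 20.84 = 9.120 mg/L.

S ≈ 9.12 mg/L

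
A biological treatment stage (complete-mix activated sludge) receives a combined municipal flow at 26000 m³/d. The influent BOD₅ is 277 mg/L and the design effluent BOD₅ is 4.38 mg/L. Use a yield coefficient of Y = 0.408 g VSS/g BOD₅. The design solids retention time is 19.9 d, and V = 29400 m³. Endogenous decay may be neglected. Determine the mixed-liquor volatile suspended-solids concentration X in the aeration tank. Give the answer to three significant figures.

X ≈ 1960 mg/L

Without decay, X = Y Q (S₀−S) θ_c / V = 0.408 × 26000 × (277 − 4.38) × 19.9 / 29400 = 1957 mg/L.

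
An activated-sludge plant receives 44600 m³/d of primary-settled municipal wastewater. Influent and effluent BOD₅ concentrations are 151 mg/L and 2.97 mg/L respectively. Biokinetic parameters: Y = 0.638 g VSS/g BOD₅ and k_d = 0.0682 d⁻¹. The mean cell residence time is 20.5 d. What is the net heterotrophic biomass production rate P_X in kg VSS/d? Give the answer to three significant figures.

Observed yield with endogenous decay: Y_obs = Y / (1 + k_d·θ_c) = 0.638 / (1 + 0.0682 × 20.5) = 0.638 / 2.398 = 0.2660 g VSS/g BOD₅.
Q·(S₀ − S) = 44600 × (151 − 2.97) × 10⁻³ = 6602 kg/d removed.
P_X = Y_obs · Q(S₀ − S) = 0.2660 × 6602 = 1756 kg VSS/d.

P_X ≈ 1760 kg VSS/d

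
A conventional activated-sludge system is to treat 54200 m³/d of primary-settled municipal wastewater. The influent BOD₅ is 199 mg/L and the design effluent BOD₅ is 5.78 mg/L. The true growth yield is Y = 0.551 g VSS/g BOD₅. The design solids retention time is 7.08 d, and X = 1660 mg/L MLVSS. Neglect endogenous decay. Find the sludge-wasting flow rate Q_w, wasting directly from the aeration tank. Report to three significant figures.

V·X = Y·Q·ΔS·θ_c gives V = 0.551 × 54200 × (199 − 5.78) × 7.08 / 1660 = 24611 m³.
Wasting from the aeration tank: Q_w = V / θ_c = 24611 / 7.08 = 3476 m³/d.

Q_w ≈ 3480 m³/d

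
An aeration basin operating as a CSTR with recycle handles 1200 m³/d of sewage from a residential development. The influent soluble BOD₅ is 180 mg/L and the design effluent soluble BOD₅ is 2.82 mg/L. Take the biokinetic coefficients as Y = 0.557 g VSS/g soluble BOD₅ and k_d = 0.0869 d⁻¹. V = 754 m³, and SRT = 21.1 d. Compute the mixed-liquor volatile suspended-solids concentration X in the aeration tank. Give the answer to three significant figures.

X ≈ 1170 mg/L

Solving the biomass balance for X: X = Y Q (S₀−S) θ_c / [V (1+k_d θ_c)] = 0.557 × 1200 × (180 − 2.82) × 21.1 / [754 × (1 + 0.0869 × 21.1)] = 1170 mg/L.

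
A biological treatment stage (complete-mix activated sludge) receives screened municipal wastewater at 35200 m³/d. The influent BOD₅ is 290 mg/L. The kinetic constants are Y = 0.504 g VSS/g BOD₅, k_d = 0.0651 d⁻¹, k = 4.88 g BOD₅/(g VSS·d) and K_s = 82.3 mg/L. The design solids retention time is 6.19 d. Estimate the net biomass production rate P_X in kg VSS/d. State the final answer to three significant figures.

P_X ≈ 3560 kg VSS/d

Effluent substrate depends only on kinetics and SRT: S = K_s(1 + k_d θ_c) / [θ_c(Yk − k_d) − 1] = 82.3 × (1 + 0.0651 × 6.19) / [6.19 × (0.504 × 4.88 − 0.0651) − 1] = 115.5 / 13.82 = 8.354 mg/L.
Correct the yield for decay: Y_obs = Y/(1 + k_d θ_c) = 0.504 / (1 + 0.0651 × 6.19) = 0.504 / 1.403 = 0.3592.
Q·(S₀ − S) = 35200 × (290 − 8.35) × 10⁻³ = 9914 kg/d removed.
Net biomass production P_X = Y_obs × Q·(S₀ − S) = 0.3592 × 9914 = 3562 kg VSS/d.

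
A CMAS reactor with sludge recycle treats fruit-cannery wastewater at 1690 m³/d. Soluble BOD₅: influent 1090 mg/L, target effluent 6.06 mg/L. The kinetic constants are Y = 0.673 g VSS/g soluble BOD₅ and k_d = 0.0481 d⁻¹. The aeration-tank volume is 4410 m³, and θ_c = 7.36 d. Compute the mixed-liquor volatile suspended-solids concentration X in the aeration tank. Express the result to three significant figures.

X ≈ 1520 mg/L

From V·X·(1 + k_d·θ_c) = Y·Q·(S₀ − S)·θ_c: X = 0.673 × 1690 × (1090 − 6.06) × 7.36 / [4410 × (1 + 0.0481 × 7.36)] = 1520 mg/L.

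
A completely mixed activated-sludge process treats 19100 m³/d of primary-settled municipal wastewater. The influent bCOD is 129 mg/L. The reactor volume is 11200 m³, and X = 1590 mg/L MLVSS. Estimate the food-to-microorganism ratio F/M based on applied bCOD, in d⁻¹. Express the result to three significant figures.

F/M ≈ 0.138 d⁻¹

F/M = applied load / biomass = Q·S₀/(V·X) = 19100 × 129 / (11200 × 1590) = 0.1384 d⁻¹.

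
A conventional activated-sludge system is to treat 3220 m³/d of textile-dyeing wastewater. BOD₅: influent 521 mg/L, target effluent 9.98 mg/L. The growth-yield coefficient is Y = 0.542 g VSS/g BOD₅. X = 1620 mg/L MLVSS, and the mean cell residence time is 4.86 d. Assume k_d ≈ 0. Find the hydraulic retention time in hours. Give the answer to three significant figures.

With k_d = 0 the design equation reduces to V = Y Q (S₀−S) θ_c / X = 0.542 × 3220 × (521 − 9.98) × 4.86 / 1620 = 2676 m³.
Hydraulic retention time τ = V/Q = 2676 / 3220 = 0.8309 d = 19.94 h.

τ ≈ 19.9 h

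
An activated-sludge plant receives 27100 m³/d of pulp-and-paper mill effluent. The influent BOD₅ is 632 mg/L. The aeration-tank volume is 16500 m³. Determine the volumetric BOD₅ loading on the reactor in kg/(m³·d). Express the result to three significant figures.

L_v ≈ 1.04 kg BOD₅/(m³·d)

Applied BOD₅ load per unit volume = Q·S₀/V = (27100 × 632/1000)/16500 = 1.038 kg BOD₅·m⁻³·d⁻¹.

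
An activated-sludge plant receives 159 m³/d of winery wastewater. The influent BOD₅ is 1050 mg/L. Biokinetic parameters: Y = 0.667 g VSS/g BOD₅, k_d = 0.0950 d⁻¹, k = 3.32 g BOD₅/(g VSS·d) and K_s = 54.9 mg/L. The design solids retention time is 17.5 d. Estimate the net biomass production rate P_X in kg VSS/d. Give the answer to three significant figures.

P_X ≈ 41.7 kg VSS/d

Effluent substrate depends only on kinetics and SRT: S = K_s(1 + k_d θ_c) / [θ_c(Yk − k_d) − 1] = 54.9 × (1 + 0.0950 × 17.5) / [17.5 × (0.667 × 3.32 − 0.0950) − 1] = 146.2 / 36.09 = 4.050 mg/L.
Observed yield with endogenous decay: Y_obs = Y / (1 + k_d·θ_c) = 0.667 / (1 + 0.0950 × 17.5) = 0.667 / 2.663 = 0.2505 g VSS/g BOD₅.
Mass of BOD₅ removed per day: Q(S₀ − S) = 159 × 1046 g/m³ = 166.3 kg/d.
Net biomass production P_X = Y_obs × Q·(S₀ − S) = 0.2505 × 166.3 = 41.66 kg VSS/d.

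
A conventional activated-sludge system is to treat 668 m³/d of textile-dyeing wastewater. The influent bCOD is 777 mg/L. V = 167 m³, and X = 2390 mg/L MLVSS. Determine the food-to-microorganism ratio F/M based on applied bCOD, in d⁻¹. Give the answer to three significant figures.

F/M = Q·S₀ / (V·X) = 668 × 777 / (167.0 × 2390) = 1.300 g bCOD·(g VSS·d)⁻¹.

F/M ≈ 1.30 d⁻¹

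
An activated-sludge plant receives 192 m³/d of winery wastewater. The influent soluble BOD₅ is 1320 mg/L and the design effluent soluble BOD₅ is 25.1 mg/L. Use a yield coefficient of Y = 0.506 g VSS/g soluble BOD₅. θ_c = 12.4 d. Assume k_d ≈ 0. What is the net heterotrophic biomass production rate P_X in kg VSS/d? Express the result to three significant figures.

P_X ≈ 126 kg VSS/d

No decay correction is needed, so Y_obs = Y = 0.506.
Mass of soluble BOD₅ removed per day: Q(S₀ − S) = 192 × 1295 g/m³ = 248.6 kg/d.
Biomass produced: P_X = Y_obs·Q·ΔS = 0.5060 × 248.6 ≈ 125.8 kg VSS/d.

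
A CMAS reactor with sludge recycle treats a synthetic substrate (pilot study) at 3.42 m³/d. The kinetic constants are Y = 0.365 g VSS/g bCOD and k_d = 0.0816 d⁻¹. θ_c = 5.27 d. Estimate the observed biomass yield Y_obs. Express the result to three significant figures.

Y_obs ≈ 0.255 g VSS/g bCOD

Observed yield with endogenous decay: Y_obs = Y / (1 + k_d·θ_c) = 0.365 / (1 + 0.0816 × 5.27) = 0.365 / 1.430 = 0.2552 g VSS/g bCOD.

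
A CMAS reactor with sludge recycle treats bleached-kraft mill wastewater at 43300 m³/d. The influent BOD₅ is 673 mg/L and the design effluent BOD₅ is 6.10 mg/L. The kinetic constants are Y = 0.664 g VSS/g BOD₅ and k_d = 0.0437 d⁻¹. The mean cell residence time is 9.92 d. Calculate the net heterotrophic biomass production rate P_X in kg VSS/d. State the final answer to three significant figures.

P_X ≈ 13400 kg VSS/d

Y_obs = Y / (1 + k_d θ_c) = 0.664 / (1 + 0.0437 × 9.92) = 0.664 / 1.434 = 0.4632.
ΔS = 673 − 6.10 = 666.9 mg/L, so the substrate removal rate is 43300 × 666.9/1000 = 28877 kg BOD₅/d.
P_X = Y_obs · Q(S₀ − S) = 0.4632 × 28877 = 13376 kg VSS/d.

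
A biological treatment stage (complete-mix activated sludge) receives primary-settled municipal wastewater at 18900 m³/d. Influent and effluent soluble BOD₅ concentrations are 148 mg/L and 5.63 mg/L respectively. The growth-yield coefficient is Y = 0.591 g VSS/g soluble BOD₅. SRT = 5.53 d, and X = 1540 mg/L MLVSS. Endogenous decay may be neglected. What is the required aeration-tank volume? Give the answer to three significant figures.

Biomass mass balance (decay neglected): V·X = Y·Q·(S₀ − S)·θ_c, so V = 0.591 × 18900 × (148 − 5.63) × 5.53 / 1540 = 5710 m³.

V ≈ 5710 m³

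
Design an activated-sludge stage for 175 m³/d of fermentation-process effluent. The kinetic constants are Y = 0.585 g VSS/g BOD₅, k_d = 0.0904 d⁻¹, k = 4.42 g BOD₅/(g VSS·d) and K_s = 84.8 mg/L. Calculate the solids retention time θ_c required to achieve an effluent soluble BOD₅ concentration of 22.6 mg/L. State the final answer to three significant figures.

θ_c ≈ 2.20 d

At the target effluent, Y k S/(K_s+S) = 0.585×4.42×22.6/107.4 = 0.5441 d⁻¹.
θ_c = 1/(μ − k_d) = 1/(0.5441 − 0.0904) = 1/0.4537 = 2.204 d.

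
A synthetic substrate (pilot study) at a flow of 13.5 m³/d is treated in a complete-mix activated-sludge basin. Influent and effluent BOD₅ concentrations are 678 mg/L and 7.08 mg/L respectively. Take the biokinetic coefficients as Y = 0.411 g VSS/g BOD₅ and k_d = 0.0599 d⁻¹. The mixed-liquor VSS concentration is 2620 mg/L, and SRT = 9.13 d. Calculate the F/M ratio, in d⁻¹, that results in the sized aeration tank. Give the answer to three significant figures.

From the SRT design equation V = Y Q (S₀−S) θ_c / [X (1 + k_d θ_c)] = 0.411 × 13.5 × (678 − 7.08) × 9.13 / [2620 × (1 + 0.0599 × 9.13)] = 3.4×10^4 / 4053 = 8.386 m³.
F/M = applied load / biomass = Q·S₀/(V·X) = 13.5 × 678 / (8.386 × 2620) = 0.4166 d⁻¹.

F/M ≈ 0.417 d⁻¹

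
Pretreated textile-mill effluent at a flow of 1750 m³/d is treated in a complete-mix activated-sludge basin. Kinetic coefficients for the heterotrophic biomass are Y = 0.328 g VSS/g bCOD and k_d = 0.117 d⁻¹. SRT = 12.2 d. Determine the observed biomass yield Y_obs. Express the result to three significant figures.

Y_obs ≈ 0.135 g VSS/g bCOD

The observed yield is Y_obs = Y/(1 + k_d·θ_c) = 0.328 / (1 + 0.117 × 12.2) = 0.328 / 2.427 = 0.1351 g VSS per g bCOD removed.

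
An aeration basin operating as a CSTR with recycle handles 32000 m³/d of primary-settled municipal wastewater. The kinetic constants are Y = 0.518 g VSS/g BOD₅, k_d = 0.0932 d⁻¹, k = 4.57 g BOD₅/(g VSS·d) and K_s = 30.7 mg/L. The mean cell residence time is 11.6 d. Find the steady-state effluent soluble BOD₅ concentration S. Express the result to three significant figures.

S ≈ 2.52 mg/L

Effluent substrate depends only on kinetics and SRT: S = K_s(1 + k_d θ_c) / [θ_c(Yk − k_d) − 1] = 30.7 × (1 + 0.0932 × 11.6) / [11.6 × (0.518 × 4.57 − 0.0932) − 1] = 63.89 / 25.38 = 2.517 mg/L.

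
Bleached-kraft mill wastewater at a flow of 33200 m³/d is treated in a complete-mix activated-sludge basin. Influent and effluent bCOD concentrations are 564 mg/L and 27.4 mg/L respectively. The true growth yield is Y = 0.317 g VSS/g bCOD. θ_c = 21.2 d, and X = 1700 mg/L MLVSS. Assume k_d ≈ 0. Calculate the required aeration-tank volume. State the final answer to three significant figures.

V ≈ 70400 m³

Biomass mass balance (decay neglected): V·X = Y·Q·(S₀ − S)·θ_c, so V = 0.317 × 33200 × (564 − 27.4) × 21.2 / 1700 = 70426 m³.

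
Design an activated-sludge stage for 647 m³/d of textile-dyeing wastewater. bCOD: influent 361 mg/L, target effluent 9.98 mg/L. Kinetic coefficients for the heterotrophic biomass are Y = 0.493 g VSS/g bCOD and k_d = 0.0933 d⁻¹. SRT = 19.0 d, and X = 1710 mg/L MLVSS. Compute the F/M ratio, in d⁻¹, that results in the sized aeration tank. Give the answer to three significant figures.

F/M ≈ 0.304 d⁻¹

Steady-state biomass mass balance: V·X·(1 + k_d·θ_c) = Y·Q·(S₀ − S)·θ_c, so V = 0.493 × 647 × (361 − 9.98) × 19.0 / [1710 × (1 + 0.0933 × 19.0)] = 2.13×10^6 / 4741 = 448.7 m³.
Food-to-microorganism ratio F/M = Q S₀ / (V X) = 647 × 361 / (448.7 × 1710) = 0.3044 d⁻¹.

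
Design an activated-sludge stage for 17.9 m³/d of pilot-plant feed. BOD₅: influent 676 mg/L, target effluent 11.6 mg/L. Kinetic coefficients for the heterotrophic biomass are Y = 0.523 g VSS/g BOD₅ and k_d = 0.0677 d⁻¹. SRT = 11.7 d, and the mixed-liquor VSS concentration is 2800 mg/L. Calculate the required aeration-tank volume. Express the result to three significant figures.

Rearranging the biomass balance for a CMAS with decay, V = Y·Q·ΔS·θ_c / [X·(1+k_d θ_c)] = 0.523 × 17.9 × (676 − 11.6) × 11.7 / [2800 × (1 + 0.0677 × 11.7)] = 7.28×10^4 / 5018 = 14.50 m³.

V ≈ 14.5 m³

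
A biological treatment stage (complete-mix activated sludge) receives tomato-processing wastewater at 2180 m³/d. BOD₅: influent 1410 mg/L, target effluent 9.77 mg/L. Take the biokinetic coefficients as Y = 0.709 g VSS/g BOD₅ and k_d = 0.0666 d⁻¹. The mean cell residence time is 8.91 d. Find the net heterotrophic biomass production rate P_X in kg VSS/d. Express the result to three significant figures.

P_X ≈ 1360 kg VSS/d

Y_obs = Y / (1 + k_d θ_c) = 0.709 / (1 + 0.0666 × 8.91) = 0.709 / 1.593 = 0.4450.
Q·(S₀ − S) = 2180 × (1410 − 9.77) × 10⁻³ = 3053 kg/d removed.
So the net sludge growth is P_X = 0.4450 × 3053 = 1358 kg VSS/d.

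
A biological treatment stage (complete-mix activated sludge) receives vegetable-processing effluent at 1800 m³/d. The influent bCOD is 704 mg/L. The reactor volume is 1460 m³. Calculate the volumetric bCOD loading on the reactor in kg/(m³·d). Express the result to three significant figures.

Volumetric loading L_v = Q·S₀ / V = 1800 × 704 g/m³ / 1460 m³ = 867.9 g/(m³·d) = 0.8679 kg bCOD/(m³·d).

L_v ≈ 0.868 kg bCOD/(m³·d)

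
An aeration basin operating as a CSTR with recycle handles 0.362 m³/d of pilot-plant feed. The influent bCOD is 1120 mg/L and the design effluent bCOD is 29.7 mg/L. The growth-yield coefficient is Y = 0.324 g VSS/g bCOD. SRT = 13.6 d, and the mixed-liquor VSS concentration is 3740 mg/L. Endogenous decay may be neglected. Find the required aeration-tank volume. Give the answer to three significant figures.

V·X = Y·Q·ΔS·θ_c gives V = 0.324 × 0.362 × (1120 − 29.7) × 13.6 / 3740 = 0.4650 m³.

V ≈ 0.465 m³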